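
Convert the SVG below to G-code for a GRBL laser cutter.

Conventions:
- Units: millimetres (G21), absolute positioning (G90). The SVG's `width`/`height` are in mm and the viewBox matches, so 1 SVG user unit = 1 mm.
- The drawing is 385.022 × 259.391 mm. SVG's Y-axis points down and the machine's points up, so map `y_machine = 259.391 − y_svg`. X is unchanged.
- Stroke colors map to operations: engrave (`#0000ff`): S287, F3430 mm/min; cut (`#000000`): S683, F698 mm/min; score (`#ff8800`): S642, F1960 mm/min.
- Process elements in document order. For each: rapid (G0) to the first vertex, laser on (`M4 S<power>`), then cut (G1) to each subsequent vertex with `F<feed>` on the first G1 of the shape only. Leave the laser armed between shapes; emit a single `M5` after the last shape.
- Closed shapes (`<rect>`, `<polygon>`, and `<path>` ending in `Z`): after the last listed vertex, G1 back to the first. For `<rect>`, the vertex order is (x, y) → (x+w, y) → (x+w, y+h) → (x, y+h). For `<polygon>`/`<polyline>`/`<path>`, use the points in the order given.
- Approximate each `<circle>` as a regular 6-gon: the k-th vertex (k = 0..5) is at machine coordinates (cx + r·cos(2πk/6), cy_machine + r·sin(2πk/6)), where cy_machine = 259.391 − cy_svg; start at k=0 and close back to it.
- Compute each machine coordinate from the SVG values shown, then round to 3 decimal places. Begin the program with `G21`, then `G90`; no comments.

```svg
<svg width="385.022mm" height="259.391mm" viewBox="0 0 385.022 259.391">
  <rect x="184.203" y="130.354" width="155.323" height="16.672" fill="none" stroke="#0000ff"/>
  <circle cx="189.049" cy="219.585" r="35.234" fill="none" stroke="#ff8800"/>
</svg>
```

G21
G90
G0 X184.203 Y129.037
M4 S287
G1 X339.526 Y129.037 F3430
G1 X339.526 Y112.365
G1 X184.203 Y112.365
G1 X184.203 Y129.037
G0 X224.283 Y39.806
M4 S642
G1 X206.666 Y70.320 F1960
G1 X171.432 Y70.320
G1 X153.815 Y39.806
G1 X171.432 Y9.292
G1 X206.666 Y9.292
G1 X224.283 Y39.806
M5

Since the viewBox matches the mm dimensions, user units are millimetres directly. The only transform is the Y-flip y_m = 259.391 − y_svg.

Shape 1 is a rectangle drawn with `<rect>`. Its stroke #0000ff means engrave at S287, F3430. After flipping Y the toolpath is (184.203,129.037) → (339.526,129.037) → (339.526,112.365) → (184.203,112.365) → (184.203,129.037), returning to the start.

Shape 2 is a circle drawn with `<circle>`. Its stroke #ff8800 means score at S642, F1960. After flipping Y the toolpath is (224.283,39.806) → (206.666,70.320) → (171.432,70.320) → (153.815,39.806) → (171.432,9.292) → (206.666,9.292) → (224.283,39.806), returning to the start.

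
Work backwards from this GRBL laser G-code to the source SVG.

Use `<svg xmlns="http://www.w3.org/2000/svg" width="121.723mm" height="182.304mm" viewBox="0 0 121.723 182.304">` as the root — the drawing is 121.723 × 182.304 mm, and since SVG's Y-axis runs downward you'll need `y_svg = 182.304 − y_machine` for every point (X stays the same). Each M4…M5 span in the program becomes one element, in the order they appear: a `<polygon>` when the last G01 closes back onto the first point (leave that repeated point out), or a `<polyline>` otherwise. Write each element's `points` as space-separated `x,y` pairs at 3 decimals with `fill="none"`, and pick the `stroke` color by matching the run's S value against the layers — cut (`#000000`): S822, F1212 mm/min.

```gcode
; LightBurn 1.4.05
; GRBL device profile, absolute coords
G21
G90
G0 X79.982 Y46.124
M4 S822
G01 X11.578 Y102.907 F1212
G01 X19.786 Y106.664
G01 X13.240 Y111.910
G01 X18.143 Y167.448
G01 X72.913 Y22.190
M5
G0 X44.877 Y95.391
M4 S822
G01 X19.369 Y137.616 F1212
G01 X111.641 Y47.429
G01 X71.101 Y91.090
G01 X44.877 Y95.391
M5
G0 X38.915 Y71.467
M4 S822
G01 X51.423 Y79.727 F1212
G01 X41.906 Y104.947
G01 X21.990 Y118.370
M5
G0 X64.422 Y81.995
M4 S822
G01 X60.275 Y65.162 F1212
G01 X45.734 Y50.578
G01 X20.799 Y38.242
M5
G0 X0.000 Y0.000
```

<svg xmlns="http://www.w3.org/2000/svg" width="121.723mm" height="182.304mm" viewBox="0 0 121.723 182.304">
  <polyline points="79.982,136.180 11.578,79.397 19.786,75.640 13.240,70.394 18.143,14.856 72.913,160.114" fill="none" stroke="#000000"/>
  <polygon points="44.877,86.913 19.369,44.688 111.641,134.875 71.101,91.214" fill="none" stroke="#000000"/>
  <polyline points="38.915,110.837 51.423,102.577 41.906,77.357 21.990,63.934" fill="none" stroke="#000000"/>
  <polyline points="64.422,100.309 60.275,117.142 45.734,131.726 20.799,144.062" fill="none" stroke="#000000"/>
</svg>

Each laser-on run becomes one SVG element. Flip Y back into SVG space with y_svg = 182.304 − y_machine. Every run uses S822, so all elements get stroke `#000000` (cut).

Run 1: The run is open, so emit a `<polyline>` with points (Y-flipped): 79.982,136.180 11.578,79.397 19.786,75.640 13.240,70.394 18.143,14.856 72.913,160.114.

Run 2: The run returns to its start, so emit a `<polygon>` with points (Y-flipped): 44.877,86.913 19.369,44.688 111.641,134.875 71.101,91.214.

Run 3: The run is open, so emit a `<polyline>` with points (Y-flipped): 38.915,110.837 51.423,102.577 41.906,77.357 21.990,63.934.

Run 4: The run is open, so emit a `<polyline>` with points (Y-flipped): 64.422,100.309 60.275,117.142 45.734,131.726 20.799,144.062.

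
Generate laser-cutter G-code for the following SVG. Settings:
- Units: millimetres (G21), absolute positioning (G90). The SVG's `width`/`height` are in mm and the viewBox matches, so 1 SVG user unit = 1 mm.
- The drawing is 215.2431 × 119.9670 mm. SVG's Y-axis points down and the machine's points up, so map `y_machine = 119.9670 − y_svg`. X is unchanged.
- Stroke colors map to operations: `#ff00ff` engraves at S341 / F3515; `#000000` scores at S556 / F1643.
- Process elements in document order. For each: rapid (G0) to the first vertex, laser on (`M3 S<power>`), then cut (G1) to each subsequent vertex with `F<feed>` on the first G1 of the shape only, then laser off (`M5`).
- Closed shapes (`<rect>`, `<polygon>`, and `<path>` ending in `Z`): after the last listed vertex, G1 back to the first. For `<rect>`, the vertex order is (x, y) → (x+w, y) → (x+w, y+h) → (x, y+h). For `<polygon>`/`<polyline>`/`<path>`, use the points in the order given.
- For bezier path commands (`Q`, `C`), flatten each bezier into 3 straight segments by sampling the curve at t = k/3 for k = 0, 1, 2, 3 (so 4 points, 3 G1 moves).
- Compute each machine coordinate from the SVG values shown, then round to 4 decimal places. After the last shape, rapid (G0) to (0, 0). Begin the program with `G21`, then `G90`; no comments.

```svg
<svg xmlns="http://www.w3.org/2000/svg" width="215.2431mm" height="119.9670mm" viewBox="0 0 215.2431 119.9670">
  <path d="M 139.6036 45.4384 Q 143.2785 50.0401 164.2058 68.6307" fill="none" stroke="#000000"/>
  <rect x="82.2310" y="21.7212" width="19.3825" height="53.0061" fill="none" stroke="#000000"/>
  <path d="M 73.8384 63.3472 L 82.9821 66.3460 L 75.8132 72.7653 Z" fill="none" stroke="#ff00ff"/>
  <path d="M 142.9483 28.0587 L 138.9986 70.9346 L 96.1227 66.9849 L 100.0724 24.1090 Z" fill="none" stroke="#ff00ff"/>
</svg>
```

1 u = 1 mm; y_m = 119.9670 − y.

[1] `<path>` quadratic bezier, #000000→score S556 F1643: (139.6036,74.5286) → (143.9705,69.9065) → (152.1712,62.1757) → (164.2058,51.3363)

[2] `<rect>` rectangle, #000000→score S556 F1643: (82.2310,98.2458) → (101.6135,98.2458) → (101.6135,45.2397) → (82.2310,45.2397) → (82.2310,98.2458) (closed)

[3] `<path>` regular polygon, #ff00ff→engrave S341 F3515: (73.8384,56.6198) → (82.9821,53.6210) → (75.8132,47.2017) → (73.8384,56.6198) (closed)

[4] `<path>` regular polygon, #ff00ff→engrave S341 F3515: (142.9483,91.9083) → (138.9986,49.0324) → (96.1227,52.9821) → (100.0724,95.8580) → (142.9483,91.9083) (closed)

G21
G90
G0 X139.6036 Y74.5286
M3 S556
G1 X143.9705 Y69.9065 F1643
G1 X152.1712 Y62.1757
G1 X164.2058 Y51.3363
M5
G0 X82.2310 Y98.2458
M3 S556
G1 X101.6135 Y98.2458 F1643
G1 X101.6135 Y45.2397
G1 X82.2310 Y45.2397
G1 X82.2310 Y98.2458
M5
G0 X73.8384 Y56.6198
M3 S341
G1 X82.9821 Y53.6210 F3515
G1 X75.8132 Y47.2017
G1 X73.8384 Y56.6198
M5
G0 X142.9483 Y91.9083
M3 S341
G1 X138.9986 Y49.0324 F3515
G1 X96.1227 Y52.9821
G1 X100.0724 Y95.8580
G1 X142.9483 Y91.9083
M5
G0 X0.0000 Y0.0000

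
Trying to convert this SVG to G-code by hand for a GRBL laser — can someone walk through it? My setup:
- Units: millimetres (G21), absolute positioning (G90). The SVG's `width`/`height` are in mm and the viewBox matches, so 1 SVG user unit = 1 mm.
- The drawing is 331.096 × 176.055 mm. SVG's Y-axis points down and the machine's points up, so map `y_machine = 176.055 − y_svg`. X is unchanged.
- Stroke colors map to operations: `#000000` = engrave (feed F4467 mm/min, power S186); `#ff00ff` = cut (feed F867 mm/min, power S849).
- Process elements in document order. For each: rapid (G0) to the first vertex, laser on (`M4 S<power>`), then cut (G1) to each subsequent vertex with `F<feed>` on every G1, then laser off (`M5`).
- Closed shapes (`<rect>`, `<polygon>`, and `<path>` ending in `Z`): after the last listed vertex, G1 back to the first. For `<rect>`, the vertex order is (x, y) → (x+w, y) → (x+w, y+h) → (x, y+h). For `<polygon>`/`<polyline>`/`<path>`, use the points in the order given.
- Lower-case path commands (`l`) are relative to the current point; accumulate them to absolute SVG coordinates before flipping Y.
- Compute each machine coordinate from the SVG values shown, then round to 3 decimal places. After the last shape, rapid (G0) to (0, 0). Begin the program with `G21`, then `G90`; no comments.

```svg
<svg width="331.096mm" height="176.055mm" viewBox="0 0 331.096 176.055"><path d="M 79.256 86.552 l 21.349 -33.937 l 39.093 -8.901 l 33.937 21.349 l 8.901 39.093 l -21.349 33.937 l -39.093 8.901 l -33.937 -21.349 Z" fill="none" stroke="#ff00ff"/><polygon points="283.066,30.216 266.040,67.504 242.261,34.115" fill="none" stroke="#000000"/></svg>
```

1 u = 1 mm; y_m = 176.055 − y.

[1] `<path>` regular polygon, #ff00ff→cut S849 F867: (79.256,89.503) → (100.605,123.440) → (139.698,132.341) → (173.635,110.992) → (182.536,71.899) → (161.187,37.962) → (122.094,29.061) → (88.157,50.410) → (79.256,89.503) (closed)

[2] `<polygon>` regular polygon, #000000→engrave S186 F4467: (283.066,145.839) → (266.040,108.551) → (242.261,141.940) → (283.066,145.839) (closed)

G21
G90
G0 X79.256 Y89.503
M4 S849
G1 X100.605 Y123.440 F867
G1 X139.698 Y132.341 F867
G1 X173.635 Y110.992 F867
G1 X182.536 Y71.899 F867
G1 X161.187 Y37.962 F867
G1 X122.094 Y29.061 F867
G1 X88.157 Y50.410 F867
G1 X79.256 Y89.503 F867
M5
G0 X283.066 Y145.839
M4 S186
G1 X266.040 Y108.551 F4467
G1 X242.261 Y141.940 F4467
G1 X283.066 Y145.839 F4467
M5
G0 X0.000 Y0.000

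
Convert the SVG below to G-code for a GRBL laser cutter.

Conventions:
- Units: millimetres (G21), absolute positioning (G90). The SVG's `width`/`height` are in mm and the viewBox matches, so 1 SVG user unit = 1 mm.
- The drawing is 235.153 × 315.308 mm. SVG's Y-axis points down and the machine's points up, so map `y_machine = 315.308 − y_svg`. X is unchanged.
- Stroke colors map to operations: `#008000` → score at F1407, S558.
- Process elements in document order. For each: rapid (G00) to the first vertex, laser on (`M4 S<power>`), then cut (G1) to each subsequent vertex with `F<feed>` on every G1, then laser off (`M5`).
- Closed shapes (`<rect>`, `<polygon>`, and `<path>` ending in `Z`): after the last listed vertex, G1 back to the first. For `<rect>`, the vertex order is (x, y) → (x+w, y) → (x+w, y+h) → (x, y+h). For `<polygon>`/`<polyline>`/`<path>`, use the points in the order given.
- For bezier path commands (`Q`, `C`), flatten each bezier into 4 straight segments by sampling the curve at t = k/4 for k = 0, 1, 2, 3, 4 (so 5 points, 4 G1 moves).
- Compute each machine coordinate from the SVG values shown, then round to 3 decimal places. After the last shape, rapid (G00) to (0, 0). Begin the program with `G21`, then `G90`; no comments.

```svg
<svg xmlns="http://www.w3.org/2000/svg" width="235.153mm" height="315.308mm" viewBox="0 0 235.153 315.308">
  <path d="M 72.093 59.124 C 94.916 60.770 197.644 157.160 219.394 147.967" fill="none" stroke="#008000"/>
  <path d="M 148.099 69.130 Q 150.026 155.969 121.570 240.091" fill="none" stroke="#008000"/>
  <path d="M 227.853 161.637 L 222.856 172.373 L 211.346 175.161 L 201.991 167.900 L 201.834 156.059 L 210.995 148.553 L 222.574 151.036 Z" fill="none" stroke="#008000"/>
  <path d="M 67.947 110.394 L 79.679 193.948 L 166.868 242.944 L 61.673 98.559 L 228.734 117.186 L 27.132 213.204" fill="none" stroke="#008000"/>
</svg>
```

1 u = 1 mm; y_m = 315.308 − y.

[1] `<path>` cubic bezier, #008000→score S558 F1407: (72.093,256.184) → (101.679,240.315) → (146.146,207.698) → (190.412,177.113) → (219.394,167.341)

[2] `<path>` quadratic bezier, #008000→score S558 F1407: (148.099,246.178) → (147.164,202.928) → (142.430,160.018) → (133.899,117.448) → (121.570,75.217)

[3] `<path>` regular polygon, #008000→score S558 F1407: (227.853,153.671) → (222.856,142.935) → (211.346,140.147) → (201.991,147.408) → (201.834,159.249) → (210.995,166.755) → (222.574,164.272) → (227.853,153.671) (closed)

[4] `<path>` open polyline, #008000→score S558 F1407: (67.947,204.914) → (79.679,121.360) → (166.868,72.364) → (61.673,216.749) → (228.734,198.122) → (27.132,102.104)

G21
G90
G00 X72.093 Y256.184
M4 S558
G1 X101.679 Y240.315 F1407
G1 X146.146 Y207.698 F1407
G1 X190.412 Y177.113 F1407
G1 X219.394 Y167.341 F1407
M5
G00 X148.099 Y246.178
M4 S558
G1 X147.164 Y202.928 F1407
G1 X142.430 Y160.018 F1407
G1 X133.899 Y117.448 F1407
G1 X121.570 Y75.217 F1407
M5
G00 X227.853 Y153.671
M4 S558
G1 X222.856 Y142.935 F1407
G1 X211.346 Y140.147 F1407
G1 X201.991 Y147.408 F1407
G1 X201.834 Y159.249 F1407
G1 X210.995 Y166.755 F1407
G1 X222.574 Y164.272 F1407
G1 X227.853 Y153.671 F1407
M5
G00 X67.947 Y204.914
M4 S558
G1 X79.679 Y121.360 F1407
G1 X166.868 Y72.364 F1407
G1 X61.673 Y216.749 F1407
G1 X228.734 Y198.122 F1407
G1 X27.132 Y102.104 F1407
M5
G00 X0.000 Y0.000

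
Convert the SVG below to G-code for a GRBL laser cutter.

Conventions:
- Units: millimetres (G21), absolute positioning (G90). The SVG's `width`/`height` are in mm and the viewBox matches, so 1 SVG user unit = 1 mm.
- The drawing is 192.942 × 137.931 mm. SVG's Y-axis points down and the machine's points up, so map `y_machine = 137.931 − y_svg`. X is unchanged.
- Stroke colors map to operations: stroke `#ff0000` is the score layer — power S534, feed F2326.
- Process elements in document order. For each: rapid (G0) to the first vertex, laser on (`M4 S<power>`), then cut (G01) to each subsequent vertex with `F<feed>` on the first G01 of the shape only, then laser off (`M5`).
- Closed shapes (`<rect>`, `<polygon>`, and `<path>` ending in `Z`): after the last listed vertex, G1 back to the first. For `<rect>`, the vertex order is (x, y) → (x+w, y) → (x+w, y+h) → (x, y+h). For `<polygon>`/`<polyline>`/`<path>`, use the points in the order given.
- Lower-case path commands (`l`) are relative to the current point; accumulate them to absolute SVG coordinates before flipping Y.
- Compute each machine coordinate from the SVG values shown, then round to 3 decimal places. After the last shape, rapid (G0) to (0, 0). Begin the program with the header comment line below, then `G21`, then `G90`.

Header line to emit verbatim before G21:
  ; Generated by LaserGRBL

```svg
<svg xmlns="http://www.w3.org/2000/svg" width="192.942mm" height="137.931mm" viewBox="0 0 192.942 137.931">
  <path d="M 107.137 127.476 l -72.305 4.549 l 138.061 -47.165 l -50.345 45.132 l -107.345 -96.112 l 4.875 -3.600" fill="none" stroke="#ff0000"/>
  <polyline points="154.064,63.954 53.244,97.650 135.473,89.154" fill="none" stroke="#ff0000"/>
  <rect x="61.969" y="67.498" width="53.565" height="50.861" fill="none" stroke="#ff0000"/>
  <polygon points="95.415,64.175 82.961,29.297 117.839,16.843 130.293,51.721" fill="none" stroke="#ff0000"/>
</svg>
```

Since the viewBox matches the mm dimensions, user units are millimetres directly. The only transform is the Y-flip y_m = 137.931 − y_svg.

Shape 1 is a open polyline drawn with `<path>`. Its stroke #ff0000 means score at S534, F2326. After flipping Y the toolpath is (107.137,10.455) → (34.832,5.906) → (172.893,53.071) → (122.548,7.939) → (15.203,104.051) → (20.078,107.651).

Shape 2 is a open polyline drawn with `<polyline>`. Its stroke #ff0000 means score at S534, F2326. After flipping Y the toolpath is (154.064,73.977) → (53.244,40.281) → (135.473,48.777).

Shape 3 is a rectangle drawn with `<rect>`. Its stroke #ff0000 means score at S534, F2326. After flipping Y the toolpath is (61.969,70.433) → (115.534,70.433) → (115.534,19.572) → (61.969,19.572) → (61.969,70.433), returning to the start.

Shape 4 is a regular polygon drawn with `<polygon>`. Its stroke #ff0000 means score at S534, F2326. After flipping Y the toolpath is (95.415,73.756) → (82.961,108.634) → (117.839,121.088) → (130.293,86.210) → (95.415,73.756), returning to the start.

; Generated by LaserGRBL
G21
G90
G0 X107.137 Y10.455
M4 S534
G01 X34.832 Y5.906 F2326
G01 X172.893 Y53.071
G01 X122.548 Y7.939
G01 X15.203 Y104.051
G01 X20.078 Y107.651
M5
G0 X154.064 Y73.977
M4 S534
G01 X53.244 Y40.281 F2326
G01 X135.473 Y48.777
M5
G0 X61.969 Y70.433
M4 S534
G01 X115.534 Y70.433 F2326
G01 X115.534 Y19.572
G01 X61.969 Y19.572
G01 X61.969 Y70.433
M5
G0 X95.415 Y73.756
M4 S534
G01 X82.961 Y108.634 F2326
G01 X117.839 Y121.088
G01 X130.293 Y86.210
G01 X95.415 Y73.756
M5
G0 X0.000 Y0.000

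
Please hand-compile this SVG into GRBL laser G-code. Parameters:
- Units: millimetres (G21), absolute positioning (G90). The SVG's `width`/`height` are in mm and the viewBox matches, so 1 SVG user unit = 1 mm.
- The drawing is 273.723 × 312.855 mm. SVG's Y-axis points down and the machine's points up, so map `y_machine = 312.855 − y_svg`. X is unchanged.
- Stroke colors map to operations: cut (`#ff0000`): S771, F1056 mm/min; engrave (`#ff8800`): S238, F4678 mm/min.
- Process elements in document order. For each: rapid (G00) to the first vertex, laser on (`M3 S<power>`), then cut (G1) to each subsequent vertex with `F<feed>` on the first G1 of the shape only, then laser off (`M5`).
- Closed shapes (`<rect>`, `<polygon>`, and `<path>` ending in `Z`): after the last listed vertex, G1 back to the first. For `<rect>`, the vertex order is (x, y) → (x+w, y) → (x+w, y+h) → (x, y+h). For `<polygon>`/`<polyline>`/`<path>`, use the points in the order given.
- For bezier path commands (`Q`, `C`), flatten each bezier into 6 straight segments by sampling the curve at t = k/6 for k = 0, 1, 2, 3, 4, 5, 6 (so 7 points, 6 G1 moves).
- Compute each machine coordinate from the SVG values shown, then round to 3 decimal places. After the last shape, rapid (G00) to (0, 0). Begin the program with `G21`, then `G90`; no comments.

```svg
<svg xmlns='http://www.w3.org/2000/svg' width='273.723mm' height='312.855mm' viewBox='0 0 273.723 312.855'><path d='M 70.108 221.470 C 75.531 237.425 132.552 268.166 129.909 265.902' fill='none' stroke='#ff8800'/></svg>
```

1 u = 1 mm; y_m = 312.855 − y.

[1] `<path>` cubic bezier, #ff8800→engrave S238 F4678: (70.108,91.385) → (76.604,82.397) → (88.610,72.271) → (103.033,62.337) → (116.785,53.921) → (126.774,48.350) → (129.909,46.953)

G21
G90
G00 X70.108 Y91.385
M3 S238
G1 X76.604 Y82.397 F4678
G1 X88.610 Y72.271
G1 X103.033 Y62.337
G1 X116.785 Y53.921
G1 X126.774 Y48.350
G1 X129.909 Y46.953
M5
G00 X0.000 Y0.000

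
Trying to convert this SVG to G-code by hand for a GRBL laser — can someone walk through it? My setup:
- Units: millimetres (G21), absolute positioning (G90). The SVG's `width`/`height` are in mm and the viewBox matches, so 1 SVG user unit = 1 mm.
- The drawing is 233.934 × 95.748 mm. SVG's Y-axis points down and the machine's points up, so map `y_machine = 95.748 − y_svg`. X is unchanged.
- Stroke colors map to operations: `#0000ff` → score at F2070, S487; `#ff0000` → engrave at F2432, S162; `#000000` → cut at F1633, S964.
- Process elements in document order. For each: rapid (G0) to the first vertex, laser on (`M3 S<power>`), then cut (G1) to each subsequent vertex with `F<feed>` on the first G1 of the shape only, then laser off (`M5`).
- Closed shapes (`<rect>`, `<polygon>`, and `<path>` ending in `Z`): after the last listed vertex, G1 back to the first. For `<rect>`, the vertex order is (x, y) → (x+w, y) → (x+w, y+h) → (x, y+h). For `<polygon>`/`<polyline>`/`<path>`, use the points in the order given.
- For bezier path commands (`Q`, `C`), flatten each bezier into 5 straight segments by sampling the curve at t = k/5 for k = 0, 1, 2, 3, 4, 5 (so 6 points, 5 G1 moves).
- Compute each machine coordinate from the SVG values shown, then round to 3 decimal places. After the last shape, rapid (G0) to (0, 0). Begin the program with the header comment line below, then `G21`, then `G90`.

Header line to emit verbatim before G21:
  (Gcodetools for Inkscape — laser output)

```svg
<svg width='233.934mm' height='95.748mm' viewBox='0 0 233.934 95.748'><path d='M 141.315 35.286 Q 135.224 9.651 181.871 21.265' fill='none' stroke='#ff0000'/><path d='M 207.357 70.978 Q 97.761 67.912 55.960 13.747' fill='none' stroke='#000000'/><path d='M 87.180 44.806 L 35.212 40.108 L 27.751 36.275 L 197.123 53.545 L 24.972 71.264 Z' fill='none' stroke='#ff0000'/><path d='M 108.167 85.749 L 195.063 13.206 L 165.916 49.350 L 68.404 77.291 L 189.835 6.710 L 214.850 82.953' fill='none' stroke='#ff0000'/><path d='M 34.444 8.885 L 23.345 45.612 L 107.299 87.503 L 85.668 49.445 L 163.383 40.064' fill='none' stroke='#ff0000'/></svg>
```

(Gcodetools for Inkscape — laser output)
G21
G90
G0 X141.315 Y60.462
M3 S162
G1 X140.988 Y69.226 F2432
G1 X144.880 Y75.010
G1 X152.991 Y77.814
G1 X165.322 Y77.639
G1 X181.871 Y74.483
M5
G0 X207.357 Y24.770
M3 S964
G1 X166.230 Y28.040 F1633
G1 X130.527 Y35.399
G1 X100.248 Y46.845
G1 X75.392 Y62.379
G1 X55.960 Y82.001
M5
G0 X87.180 Y50.942
M3 S162
G1 X35.212 Y55.640 F2432
G1 X27.751 Y59.473
G1 X197.123 Y42.203
G1 X24.972 Y24.484
G1 X87.180 Y50.942
M5
G0 X108.167 Y9.999
M3 S162
G1 X195.063 Y82.542 F2432
G1 X165.916 Y46.398
G1 X68.404 Y18.457
G1 X189.835 Y89.038
G1 X214.850 Y12.795
M5
G0 X34.444 Y86.863
M3 S162
G1 X23.345 Y50.136 F2432
G1 X107.299 Y8.245
G1 X85.668 Y46.303
G1 X163.383 Y55.684
M5
G0 X0.000 Y0.000

1 u = 1 mm; y_m = 95.748 − y.

[1] `<path>` quadratic bezier, #ff0000→engrave S162 F2432: (141.315,60.462) → (140.988,69.226) → (144.880,75.010) → (152.991,77.814) → (165.322,77.639) → (181.871,74.483)

[2] `<path>` quadratic bezier, #000000→cut S964 F1633: (207.357,24.770) → (166.230,28.040) → (130.527,35.399) → (100.248,46.845) → (75.392,62.379) → (55.960,82.001)

[3] `<path>` closed polygon, #ff0000→engrave S162 F2432: (87.180,50.942) → (35.212,55.640) → (27.751,59.473) → (197.123,42.203) → (24.972,24.484) → (87.180,50.942) (closed)

[4] `<path>` open polyline, #ff0000→engrave S162 F2432: (108.167,9.999) → (195.063,82.542) → (165.916,46.398) → (68.404,18.457) → (189.835,89.038) → (214.850,12.795)

[5] `<path>` open polyline, #ff0000→engrave S162 F2432: (34.444,86.863) → (23.345,50.136) → (107.299,8.245) → (85.668,46.303) → (163.383,55.684)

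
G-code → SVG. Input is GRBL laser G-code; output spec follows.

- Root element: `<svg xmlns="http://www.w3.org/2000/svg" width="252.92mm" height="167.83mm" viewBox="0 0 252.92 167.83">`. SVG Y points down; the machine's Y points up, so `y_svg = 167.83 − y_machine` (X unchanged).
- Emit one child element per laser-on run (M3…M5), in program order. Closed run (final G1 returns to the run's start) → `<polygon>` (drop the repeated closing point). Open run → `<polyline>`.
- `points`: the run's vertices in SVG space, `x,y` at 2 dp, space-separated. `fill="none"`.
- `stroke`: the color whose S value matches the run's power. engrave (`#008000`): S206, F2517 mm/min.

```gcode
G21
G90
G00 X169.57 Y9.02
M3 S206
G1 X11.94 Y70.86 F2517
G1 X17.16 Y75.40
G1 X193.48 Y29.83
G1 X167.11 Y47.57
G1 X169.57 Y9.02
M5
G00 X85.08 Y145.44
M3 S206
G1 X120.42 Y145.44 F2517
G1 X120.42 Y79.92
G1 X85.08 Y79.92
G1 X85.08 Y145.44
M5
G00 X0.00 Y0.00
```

<svg xmlns="http://www.w3.org/2000/svg" width="252.92mm" height="167.83mm" viewBox="0 0 252.92 167.83">
  <polygon points="169.57,158.81 11.94,96.97 17.16,92.43 193.48,138.00 167.11,120.26" fill="none" stroke="#008000"/>
  <polygon points="85.08,22.39 120.42,22.39 120.42,87.91 85.08,87.91" fill="none" stroke="#008000"/>
</svg>

y_svg = 167.83 − y_m. Every run uses S206, so all elements get stroke `#008000` (engrave).

[1] closed run; points: 169.57,158.81 11.94,96.97 17.16,92.43 193.48,138.00 167.11,120.26

[2] closed run; points: 85.08,22.39 120.42,22.39 120.42,87.91 85.08,87.91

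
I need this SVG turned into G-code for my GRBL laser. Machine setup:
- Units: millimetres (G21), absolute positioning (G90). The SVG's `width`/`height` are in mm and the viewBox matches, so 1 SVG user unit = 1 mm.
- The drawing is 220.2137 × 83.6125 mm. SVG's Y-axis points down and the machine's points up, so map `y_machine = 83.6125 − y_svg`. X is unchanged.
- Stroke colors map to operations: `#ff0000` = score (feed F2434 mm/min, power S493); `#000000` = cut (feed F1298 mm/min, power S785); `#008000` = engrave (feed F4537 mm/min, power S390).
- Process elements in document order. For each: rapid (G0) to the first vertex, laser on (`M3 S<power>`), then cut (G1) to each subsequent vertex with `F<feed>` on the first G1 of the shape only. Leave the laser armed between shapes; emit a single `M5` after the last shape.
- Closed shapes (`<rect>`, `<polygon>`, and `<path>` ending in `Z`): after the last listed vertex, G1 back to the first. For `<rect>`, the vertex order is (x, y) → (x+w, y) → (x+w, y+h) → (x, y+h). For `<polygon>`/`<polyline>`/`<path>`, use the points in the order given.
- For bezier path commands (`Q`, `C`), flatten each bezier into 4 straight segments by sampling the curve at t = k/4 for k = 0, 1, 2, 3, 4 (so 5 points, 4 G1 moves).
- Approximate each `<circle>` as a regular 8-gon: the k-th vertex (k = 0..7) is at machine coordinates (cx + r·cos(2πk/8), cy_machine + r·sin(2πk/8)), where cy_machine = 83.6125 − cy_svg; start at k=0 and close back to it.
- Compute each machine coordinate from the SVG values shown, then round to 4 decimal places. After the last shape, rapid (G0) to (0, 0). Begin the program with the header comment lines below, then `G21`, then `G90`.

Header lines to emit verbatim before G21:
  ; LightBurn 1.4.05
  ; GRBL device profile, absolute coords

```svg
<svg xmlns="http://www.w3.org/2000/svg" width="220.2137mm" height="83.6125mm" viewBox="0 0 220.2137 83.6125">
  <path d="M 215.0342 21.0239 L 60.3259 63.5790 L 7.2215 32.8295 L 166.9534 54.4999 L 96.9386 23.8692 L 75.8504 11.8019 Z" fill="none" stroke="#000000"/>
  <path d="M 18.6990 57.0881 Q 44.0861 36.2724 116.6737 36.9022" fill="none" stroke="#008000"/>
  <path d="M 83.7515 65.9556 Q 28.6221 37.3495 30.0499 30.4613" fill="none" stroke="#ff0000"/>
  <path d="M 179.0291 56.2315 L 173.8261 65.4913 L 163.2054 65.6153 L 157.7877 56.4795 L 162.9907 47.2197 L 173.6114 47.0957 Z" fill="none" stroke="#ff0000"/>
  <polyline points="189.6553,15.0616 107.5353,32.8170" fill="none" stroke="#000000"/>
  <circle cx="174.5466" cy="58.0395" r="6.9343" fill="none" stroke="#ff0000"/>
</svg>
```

; LightBurn 1.4.05
; GRBL device profile, absolute coords
G21
G90
G0 X215.0342 Y62.5886
M3 S785
G1 X60.3259 Y20.0335 F1298
G1 X7.2215 Y50.7830
G1 X166.9534 Y29.1126
G1 X96.9386 Y59.7433
G1 X75.8504 Y71.8106
G1 X215.0342 Y62.5886
G0 X18.6990 Y26.5244
M3 S390
G1 X34.3426 Y35.5919 F4537
G1 X55.8862 Y41.9787
G1 X83.3299 Y45.6849
G1 X116.6737 Y46.7103
G0 X83.7515 Y17.6569
M3 S493
G1 X59.7216 Y30.6026 F2434
G1 X42.7614 Y40.8335
G1 X32.8708 Y48.3497
G1 X30.0499 Y53.1512
G0 X179.0291 Y27.3810
M3 S493
G1 X173.8261 Y18.1212 F2434
G1 X163.2054 Y17.9972
G1 X157.7877 Y27.1330
G1 X162.9907 Y36.3928
G1 X173.6114 Y36.5168
G1 X179.0291 Y27.3810
G0 X189.6553 Y68.5509
M3 S785
G1 X107.5353 Y50.7955 F1298
G0 X181.4809 Y25.5730
M3 S493
G1 X179.4499 Y30.4763 F2434
G1 X174.5466 Y32.5073
G1 X169.6433 Y30.4763
G1 X167.6123 Y25.5730
G1 X169.6433 Y20.6697
G1 X174.5466 Y18.6387
G1 X179.4499 Y20.6697
G1 X181.4809 Y25.5730
M5
G0 X0.0000 Y0.0000

Since the viewBox matches the mm dimensions, user units are millimetres directly. The only transform is the Y-flip y_m = 83.6125 − y_svg.

Shape 1 is a closed polygon drawn with `<path>`. Its stroke #000000 means cut at S785, F1298. After flipping Y the toolpath is (215.0342,62.5886) → (60.3259,20.0335) → (7.2215,50.7830) → (166.9534,29.1126) → (96.9386,59.7433) → (75.8504,71.8106) → (215.0342,62.5886), returning to the start.

Shape 2 is a quadratic bezier drawn with `<path>`. Its stroke #008000 means engrave at S390, F4537. After flipping Y the toolpath is (18.6990,26.5244) → (34.3426,35.5919) → (55.8862,41.9787) → (83.3299,45.6849) → (116.6737,46.7103).

Shape 3 is a quadratic bezier drawn with `<path>`. Its stroke #ff0000 means score at S493, F2434. After flipping Y the toolpath is (83.7515,17.6569) → (59.7216,30.6026) → (42.7614,40.8335) → (32.8708,48.3497) → (30.0499,53.1512).

Shape 4 is a regular polygon drawn with `<path>`. Its stroke #ff0000 means score at S493, F2434. After flipping Y the toolpath is (179.0291,27.3810) → (173.8261,18.1212) → (163.2054,17.9972) → (157.7877,27.1330) → (162.9907,36.3928) → (173.6114,36.5168) → (179.0291,27.3810), returning to the start.

Shape 5 is a line segment drawn with `<polyline>`. Its stroke #000000 means cut at S785, F1298. After flipping Y the toolpath is (189.6553,68.5509) → (107.5353,50.7955).

Shape 6 is a circle drawn with `<circle>`. Its stroke #ff0000 means score at S493, F2434. After flipping Y the toolpath is (181.4809,25.5730) → (179.4499,30.4763) → (174.5466,32.5073) → (169.6433,30.4763) → (167.6123,25.5730) → (169.6433,20.6697) → (174.5466,18.6387) → (179.4499,20.6697) → (181.4809,25.5730), returning to the start.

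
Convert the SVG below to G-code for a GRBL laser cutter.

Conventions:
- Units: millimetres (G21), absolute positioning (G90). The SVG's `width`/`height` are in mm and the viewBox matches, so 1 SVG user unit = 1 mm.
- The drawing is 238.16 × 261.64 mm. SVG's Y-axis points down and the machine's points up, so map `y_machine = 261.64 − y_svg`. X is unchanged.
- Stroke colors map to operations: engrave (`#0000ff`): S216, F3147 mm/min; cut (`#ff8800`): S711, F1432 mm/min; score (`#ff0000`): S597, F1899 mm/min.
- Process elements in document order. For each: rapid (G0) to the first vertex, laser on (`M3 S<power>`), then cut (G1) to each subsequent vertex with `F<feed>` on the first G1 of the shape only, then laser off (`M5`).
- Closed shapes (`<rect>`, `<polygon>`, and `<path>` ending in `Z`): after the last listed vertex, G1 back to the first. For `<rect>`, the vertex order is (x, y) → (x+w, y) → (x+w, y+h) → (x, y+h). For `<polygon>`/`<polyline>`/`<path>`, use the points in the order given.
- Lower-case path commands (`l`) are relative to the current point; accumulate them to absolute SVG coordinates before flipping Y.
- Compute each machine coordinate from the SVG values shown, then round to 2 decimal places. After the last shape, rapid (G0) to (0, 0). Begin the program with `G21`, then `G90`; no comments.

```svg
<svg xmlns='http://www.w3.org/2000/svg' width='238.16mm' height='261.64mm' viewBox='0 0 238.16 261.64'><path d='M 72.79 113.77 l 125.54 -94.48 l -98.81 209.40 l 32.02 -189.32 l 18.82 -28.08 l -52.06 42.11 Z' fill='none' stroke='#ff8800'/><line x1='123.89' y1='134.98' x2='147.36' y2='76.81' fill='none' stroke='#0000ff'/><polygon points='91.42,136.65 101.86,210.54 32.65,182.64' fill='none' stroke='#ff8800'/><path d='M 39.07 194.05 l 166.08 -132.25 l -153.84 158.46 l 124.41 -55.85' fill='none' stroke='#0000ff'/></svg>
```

G21
G90
G0 X72.79 Y147.87
M3 S711
G1 X198.33 Y242.35 F1432
G1 X99.52 Y32.95
G1 X131.54 Y222.27
G1 X150.36 Y250.35
G1 X98.30 Y208.24
G1 X72.79 Y147.87
M5
G0 X123.89 Y126.66
M3 S216
G1 X147.36 Y184.83 F3147
M5
G0 X91.42 Y124.99
M3 S711
G1 X101.86 Y51.10 F1432
G1 X32.65 Y79.00
G1 X91.42 Y124.99
M5
G0 X39.07 Y67.59
M3 S216
G1 X205.15 Y199.84 F3147
G1 X51.31 Y41.38
G1 X175.72 Y97.23
M5
G0 X0.00 Y0.00

Since the viewBox matches the mm dimensions, user units are millimetres directly. The only transform is the Y-flip y_m = 261.64 − y_svg.

Shape 1 is a closed polygon drawn with `<path>`. Its stroke #ff8800 means cut at S711, F1432. After flipping Y the toolpath is (72.79,147.87) → (198.33,242.35) → (99.52,32.95) → (131.54,222.27) → (150.36,250.35) → (98.30,208.24) → (72.79,147.87), returning to the start.

Shape 2 is a line segment drawn with `<line>`. Its stroke #0000ff means engrave at S216, F3147. After flipping Y the toolpath is (123.89,126.66) → (147.36,184.83).

Shape 3 is a regular polygon drawn with `<polygon>`. Its stroke #ff8800 means cut at S711, F1432. After flipping Y the toolpath is (91.42,124.99) → (101.86,51.10) → (32.65,79.00) → (91.42,124.99), returning to the start.

Shape 4 is a open polyline drawn with `<path>`. Its stroke #0000ff means engrave at S216, F3147. After flipping Y the toolpath is (39.07,67.59) → (205.15,199.84) → (51.31,41.38) → (175.72,97.23).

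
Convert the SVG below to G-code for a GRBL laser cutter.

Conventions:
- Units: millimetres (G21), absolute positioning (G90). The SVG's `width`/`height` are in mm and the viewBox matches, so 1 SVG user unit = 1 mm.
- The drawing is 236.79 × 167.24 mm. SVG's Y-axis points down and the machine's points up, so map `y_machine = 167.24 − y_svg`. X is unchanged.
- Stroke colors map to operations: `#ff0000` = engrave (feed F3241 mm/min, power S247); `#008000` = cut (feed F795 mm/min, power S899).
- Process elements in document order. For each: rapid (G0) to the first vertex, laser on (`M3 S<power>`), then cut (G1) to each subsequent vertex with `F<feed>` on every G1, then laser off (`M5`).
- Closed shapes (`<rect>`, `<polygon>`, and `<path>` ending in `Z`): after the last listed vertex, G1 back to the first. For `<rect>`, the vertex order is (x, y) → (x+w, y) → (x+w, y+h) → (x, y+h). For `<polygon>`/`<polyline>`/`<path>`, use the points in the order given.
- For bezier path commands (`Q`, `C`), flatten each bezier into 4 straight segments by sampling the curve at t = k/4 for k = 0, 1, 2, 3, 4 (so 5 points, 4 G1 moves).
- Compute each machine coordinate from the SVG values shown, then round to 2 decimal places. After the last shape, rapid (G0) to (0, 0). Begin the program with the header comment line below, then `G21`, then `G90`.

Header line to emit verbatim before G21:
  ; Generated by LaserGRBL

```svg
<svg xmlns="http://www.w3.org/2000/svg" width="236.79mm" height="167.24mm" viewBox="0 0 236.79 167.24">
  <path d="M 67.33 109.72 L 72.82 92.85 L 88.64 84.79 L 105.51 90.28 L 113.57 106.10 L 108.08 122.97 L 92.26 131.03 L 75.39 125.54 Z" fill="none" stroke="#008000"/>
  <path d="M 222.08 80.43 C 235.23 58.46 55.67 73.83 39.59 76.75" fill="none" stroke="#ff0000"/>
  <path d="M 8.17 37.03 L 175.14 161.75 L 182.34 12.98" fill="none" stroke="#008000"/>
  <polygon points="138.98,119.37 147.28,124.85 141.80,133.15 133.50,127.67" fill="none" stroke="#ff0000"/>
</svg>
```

; Generated by LaserGRBL
G21
G90
G0 X67.33 Y57.52
M3 S899
G1 X72.82 Y74.39 F795
G1 X88.64 Y82.45 F795
G1 X105.51 Y76.96 F795
G1 X113.57 Y61.14 F795
G1 X108.08 Y44.27 F795
G1 X92.26 Y36.21 F795
G1 X75.39 Y41.70 F795
G1 X67.33 Y57.52 F795
M5
G0 X222.08 Y86.81
M3 S247
G1 X201.37 Y97.06 F3241
G1 X141.80 Y97.98 F3241
G1 X76.74 Y94.24 F3241
G1 X39.59 Y90.49 F3241
M5
G0 X8.17 Y130.21
M3 S899
G1 X175.14 Y5.49 F795
G1 X182.34 Y154.26 F795
M5
G0 X138.98 Y47.87
M3 S247
G1 X147.28 Y42.39 F3241
G1 X141.80 Y34.09 F3241
G1 X133.50 Y39.57 F3241
G1 X138.98 Y47.87 F3241
M5
G0 X0.00 Y0.00

1 u = 1 mm; y_m = 167.24 − y.

[1] `<path>` regular polygon, #008000→cut S899 F795: (67.33,57.52) → (72.82,74.39) → (88.64,82.45) → (105.51,76.96) → (113.57,61.14) → (108.08,44.27) → (92.26,36.21) → (75.39,41.70) → (67.33,57.52) (closed)

[2] `<path>` cubic bezier, #ff0000→engrave S247 F3241: (222.08,86.81) → (201.37,97.06) → (141.80,97.98) → (76.74,94.24) → (39.59,90.49)

[3] `<path>` open polyline, #008000→cut S899 F795: (8.17,130.21) → (175.14,5.49) → (182.34,154.26)

[4] `<polygon>` regular polygon, #ff0000→engrave S247 F3241: (138.98,47.87) → (147.28,42.39) → (141.80,34.09) → (133.50,39.57) → (138.98,47.87) (closed)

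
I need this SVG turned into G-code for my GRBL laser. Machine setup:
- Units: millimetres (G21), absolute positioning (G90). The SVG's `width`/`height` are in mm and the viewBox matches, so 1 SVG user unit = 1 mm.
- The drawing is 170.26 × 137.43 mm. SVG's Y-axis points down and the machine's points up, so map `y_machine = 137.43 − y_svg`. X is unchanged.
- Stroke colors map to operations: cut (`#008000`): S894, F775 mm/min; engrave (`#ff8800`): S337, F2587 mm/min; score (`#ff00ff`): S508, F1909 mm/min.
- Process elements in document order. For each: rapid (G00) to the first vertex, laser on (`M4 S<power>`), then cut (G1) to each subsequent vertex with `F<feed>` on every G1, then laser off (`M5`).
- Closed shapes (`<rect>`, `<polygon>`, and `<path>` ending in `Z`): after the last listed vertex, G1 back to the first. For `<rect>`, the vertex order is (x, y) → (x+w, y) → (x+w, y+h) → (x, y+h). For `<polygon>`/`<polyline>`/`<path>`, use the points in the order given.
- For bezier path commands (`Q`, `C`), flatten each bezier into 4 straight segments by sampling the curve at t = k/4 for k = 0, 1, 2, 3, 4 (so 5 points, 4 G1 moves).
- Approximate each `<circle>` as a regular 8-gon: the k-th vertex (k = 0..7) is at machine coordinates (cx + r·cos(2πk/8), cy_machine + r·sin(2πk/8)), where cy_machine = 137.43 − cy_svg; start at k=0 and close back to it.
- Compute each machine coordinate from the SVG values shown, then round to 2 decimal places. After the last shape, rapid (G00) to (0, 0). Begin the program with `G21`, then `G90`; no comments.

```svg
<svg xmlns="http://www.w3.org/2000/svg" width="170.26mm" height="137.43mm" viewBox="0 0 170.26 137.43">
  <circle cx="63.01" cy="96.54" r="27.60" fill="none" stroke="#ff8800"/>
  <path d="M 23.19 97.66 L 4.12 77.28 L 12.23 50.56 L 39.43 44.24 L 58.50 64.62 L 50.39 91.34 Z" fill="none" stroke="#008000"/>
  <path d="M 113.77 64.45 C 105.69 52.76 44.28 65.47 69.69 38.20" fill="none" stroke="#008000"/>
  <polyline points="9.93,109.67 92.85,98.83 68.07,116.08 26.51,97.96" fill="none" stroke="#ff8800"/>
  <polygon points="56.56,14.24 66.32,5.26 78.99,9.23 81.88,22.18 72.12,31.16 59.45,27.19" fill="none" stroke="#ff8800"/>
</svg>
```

1 u = 1 mm; y_m = 137.43 − y.

[1] `<circle>` circle, #ff8800→engrave S337 F2587: (90.61,40.89) → (82.53,60.41) → (63.01,68.49) → (43.49,60.41) → (35.41,40.89) → (43.49,21.37) → (63.01,13.29) → (82.53,21.37) → (90.61,40.89) (closed)

[2] `<path>` regular polygon, #008000→cut S894 F775: (23.19,39.77) → (4.12,60.15) → (12.23,86.87) → (39.43,93.19) → (58.50,72.81) → (50.39,46.09) → (23.19,39.77) (closed)

[3] `<path>` cubic bezier, #008000→cut S894 F775: (113.77,72.98) → (99.90,78.18) → (79.17,80.26) → (64.72,85.27) → (69.69,99.23)

[4] `<polyline>` open polyline, #ff8800→engrave S337 F2587: (9.93,27.76) → (92.85,38.60) → (68.07,21.35) → (26.51,39.47)

[5] `<polygon>` regular polygon, #ff8800→engrave S337 F2587: (56.56,123.19) → (66.32,132.17) → (78.99,128.20) → (81.88,115.25) → (72.12,106.27) → (59.45,110.24) → (56.56,123.19) (closed)

G21
G90
G00 X90.61 Y40.89
M4 S337
G1 X82.53 Y60.41 F2587
G1 X63.01 Y68.49 F2587
G1 X43.49 Y60.41 F2587
G1 X35.41 Y40.89 F2587
G1 X43.49 Y21.37 F2587
G1 X63.01 Y13.29 F2587
G1 X82.53 Y21.37 F2587
G1 X90.61 Y40.89 F2587
M5
G00 X23.19 Y39.77
M4 S894
G1 X4.12 Y60.15 F775
G1 X12.23 Y86.87 F775
G1 X39.43 Y93.19 F775
G1 X58.50 Y72.81 F775
G1 X50.39 Y46.09 F775
G1 X23.19 Y39.77 F775
M5
G00 X113.77 Y72.98
M4 S894
G1 X99.90 Y78.18 F775
G1 X79.17 Y80.26 F775
G1 X64.72 Y85.27 F775
G1 X69.69 Y99.23 F775
M5
G00 X9.93 Y27.76
M4 S337
G1 X92.85 Y38.60 F2587
G1 X68.07 Y21.35 F2587
G1 X26.51 Y39.47 F2587
M5
G00 X56.56 Y123.19
M4 S337
G1 X66.32 Y132.17 F2587
G1 X78.99 Y128.20 F2587
G1 X81.88 Y115.25 F2587
G1 X72.12 Y106.27 F2587
G1 X59.45 Y110.24 F2587
G1 X56.56 Y123.19 F2587
M5
G00 X0.00 Y0.00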